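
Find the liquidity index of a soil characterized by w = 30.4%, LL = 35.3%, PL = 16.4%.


First compute the plasticity index:
PI = LL - PL = 35.3 - 16.4 = 18.9
Then compute the liquidity index:
LI = (w - PL) / PI
LI = (30.4 - 16.4) / 18.9
LI = 0.741


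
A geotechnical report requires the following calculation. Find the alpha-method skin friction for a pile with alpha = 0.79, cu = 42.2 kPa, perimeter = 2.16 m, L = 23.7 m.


Result: 1706.64 kN

Derivation:
Using Qs = alpha * cu * perimeter * L
Qs = 0.79 * 42.2 * 2.16 * 23.7
Qs = 1706.64 kN


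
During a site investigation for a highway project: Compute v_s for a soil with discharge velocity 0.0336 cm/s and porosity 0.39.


Using v_s = v_d / n
v_s = 0.0336 / 0.39
v_s = 0.08615 cm/s


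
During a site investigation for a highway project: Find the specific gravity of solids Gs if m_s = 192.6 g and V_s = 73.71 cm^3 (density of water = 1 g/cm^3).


Using Gs = m_s / (V_s * rho_w)
Since rho_w = 1 g/cm^3:
Gs = 192.6 / 73.71
Gs = 2.613


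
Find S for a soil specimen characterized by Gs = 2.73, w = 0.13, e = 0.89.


Using S = Gs * w / e
S = 2.73 * 0.13 / 0.89
S = 0.3988


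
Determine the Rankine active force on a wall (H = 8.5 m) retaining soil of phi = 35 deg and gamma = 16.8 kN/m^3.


Result: 164.46 kN/m

Derivation:
Compute active earth pressure coefficient:
Ka = tan^2(45 - phi/2) = tan^2(27.5) = 0.27099
Compute active force:
Pa = 0.5 * Ka * gamma * H^2
Pa = 0.5 * 0.27099 * 16.8 * 8.5^2
Pa = 164.46 kN/m


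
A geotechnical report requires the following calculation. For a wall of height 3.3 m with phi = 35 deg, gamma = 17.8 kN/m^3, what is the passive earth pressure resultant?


Compute passive earth pressure coefficient:
Kp = tan^2(45 + phi/2) = tan^2(62.5) = 3.690172
Compute passive force:
Pp = 0.5 * Kp * gamma * H^2
Pp = 0.5 * 3.690172 * 17.8 * 3.3^2
Pp = 357.66 kN/m


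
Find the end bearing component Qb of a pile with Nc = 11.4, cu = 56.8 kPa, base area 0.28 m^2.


Result: 181.31 kN

Derivation:
Using Qb = Nc * cu * Ab
Qb = 11.4 * 56.8 * 0.28
Qb = 181.31 kN


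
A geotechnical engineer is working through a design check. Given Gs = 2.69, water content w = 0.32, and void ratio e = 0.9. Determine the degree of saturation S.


Result: 0.9564

Derivation:
Using S = Gs * w / e
S = 2.69 * 0.32 / 0.9
S = 0.9564


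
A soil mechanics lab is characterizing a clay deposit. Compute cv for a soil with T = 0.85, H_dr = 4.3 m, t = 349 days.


Using cv = T * H_dr^2 / t
H_dr^2 = 4.3^2 = 18.49
cv = 0.85 * 18.49 / 349
cv = 0.04503 m^2/day


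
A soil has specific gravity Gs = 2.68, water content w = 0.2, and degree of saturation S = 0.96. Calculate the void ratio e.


Result: 0.5583

Derivation:
Using the relation e = Gs * w / S
e = 2.68 * 0.2 / 0.96
e = 0.5583


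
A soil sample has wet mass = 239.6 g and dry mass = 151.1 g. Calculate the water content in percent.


Using w = (m_wet - m_dry) / m_dry * 100
m_wet - m_dry = 239.6 - 151.1 = 88.5 g
w = 88.5 / 151.1 * 100
w = 58.57 %


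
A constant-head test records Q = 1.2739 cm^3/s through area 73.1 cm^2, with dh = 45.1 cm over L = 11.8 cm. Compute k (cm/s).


Result: 0.00456 cm/s

Derivation:
Compute hydraulic gradient:
i = dh / L = 45.1 / 11.8 = 3.82203
Then apply Darcy's law:
k = Q / (A * i)
k = 1.2739 / (73.1 * 3.82203)
k = 1.2739 / 279.391
k = 0.00456 cm/s


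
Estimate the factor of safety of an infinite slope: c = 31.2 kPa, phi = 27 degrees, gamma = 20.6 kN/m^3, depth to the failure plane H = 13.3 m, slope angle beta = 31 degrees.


Result: 1.106

Derivation:
Using Fs = c / (gamma*H*sin(beta)*cos(beta)) + tan(phi)/tan(beta)
Cohesion contribution = 31.2 / (20.6*13.3*sin(31)*cos(31))
Cohesion contribution = 0.257947
Friction contribution = tan(27)/tan(31) = 0.847993
Fs = 0.257947 + 0.847993
Fs = 1.106


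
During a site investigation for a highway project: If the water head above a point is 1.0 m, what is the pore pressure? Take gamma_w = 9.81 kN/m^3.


Using u = gamma_w * h_w
u = 9.81 * 1.0
u = 9.81 kPa


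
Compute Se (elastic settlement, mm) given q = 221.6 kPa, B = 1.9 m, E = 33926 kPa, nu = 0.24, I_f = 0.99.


Using Se = q * B * (1 - nu^2) * I_f / E
1 - nu^2 = 1 - 0.24^2 = 0.9424
Se = 221.6 * 1.9 * 0.9424 * 0.99 / 33926
Se = 0.011579 m
Convert to mm: Se = 0.011579 * 1000 = 11.579 mm


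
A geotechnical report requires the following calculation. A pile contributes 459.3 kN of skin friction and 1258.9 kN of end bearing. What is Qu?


Using Qu = Qf + Qb
Qu = 459.3 + 1258.9
Qu = 1718.2 kN


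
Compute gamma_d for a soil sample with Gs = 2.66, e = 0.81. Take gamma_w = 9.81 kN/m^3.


Using gamma_d = Gs * gamma_w / (1 + e)
gamma_d = 2.66 * 9.81 / (1 + 0.81)
gamma_d = 2.66 * 9.81 / 1.81
gamma_d = 14.417 kN/m^3


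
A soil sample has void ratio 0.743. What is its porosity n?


Using the relation n = e / (1 + e)
n = 0.743 / (1 + 0.743)
n = 0.743 / 1.743
n = 0.4263


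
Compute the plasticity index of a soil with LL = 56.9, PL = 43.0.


Using PI = LL - PL
PI = 56.9 - 43.0
PI = 13.9


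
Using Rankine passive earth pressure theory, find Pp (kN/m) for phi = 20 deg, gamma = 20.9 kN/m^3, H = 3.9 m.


Compute passive earth pressure coefficient:
Kp = tan^2(45 + phi/2) = tan^2(55.0) = 2.039607
Compute passive force:
Pp = 0.5 * Kp * gamma * H^2
Pp = 0.5 * 2.039607 * 20.9 * 3.9^2
Pp = 324.18 kN/m


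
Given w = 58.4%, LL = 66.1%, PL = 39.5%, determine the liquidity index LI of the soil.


First compute the plasticity index:
PI = LL - PL = 66.1 - 39.5 = 26.6
Then compute the liquidity index:
LI = (w - PL) / PI
LI = (58.4 - 39.5) / 26.6
LI = 0.711


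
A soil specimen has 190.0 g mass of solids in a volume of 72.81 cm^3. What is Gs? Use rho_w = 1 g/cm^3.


Using Gs = m_s / (V_s * rho_w)
Since rho_w = 1 g/cm^3:
Gs = 190.0 / 72.81
Gs = 2.61


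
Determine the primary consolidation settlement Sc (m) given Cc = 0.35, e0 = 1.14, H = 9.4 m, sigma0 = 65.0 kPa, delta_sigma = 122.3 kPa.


Using Sc = Cc * H / (1 + e0) * log10((sigma0 + delta_sigma) / sigma0)
Stress ratio = (65.0 + 122.3) / 65.0 = 2.88154
log10(2.88154) = 0.459624
Cc * H / (1 + e0) = 0.35 * 9.4 / (1 + 1.14) = 1.53738
Sc = 1.53738 * 0.459624
Sc = 0.7066 m


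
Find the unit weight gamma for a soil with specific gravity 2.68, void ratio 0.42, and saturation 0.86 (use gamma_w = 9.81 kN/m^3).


Using gamma = gamma_w * (Gs + S*e) / (1 + e)
Numerator: Gs + S*e = 2.68 + 0.86*0.42 = 3.0412
Denominator: 1 + e = 1 + 0.42 = 1.42
gamma = 9.81 * 3.0412 / 1.42
gamma = 21.01 kN/m^3


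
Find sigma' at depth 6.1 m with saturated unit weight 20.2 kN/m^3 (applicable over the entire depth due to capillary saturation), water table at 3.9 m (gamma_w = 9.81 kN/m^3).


Total stress = gamma_sat * depth
sigma = 20.2 * 6.1 = 123.22 kPa
Pore water pressure u = gamma_w * (depth - d_wt)
u = 9.81 * (6.1 - 3.9) = 21.582 kPa
Effective stress = sigma - u
sigma' = 123.22 - 21.582 = 101.64 kPa


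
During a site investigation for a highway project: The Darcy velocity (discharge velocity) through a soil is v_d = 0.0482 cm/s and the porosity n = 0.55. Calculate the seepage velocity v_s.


Using v_s = v_d / n
v_s = 0.0482 / 0.55
v_s = 0.08764 cm/s


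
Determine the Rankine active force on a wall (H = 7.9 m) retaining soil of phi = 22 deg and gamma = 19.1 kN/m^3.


Compute active earth pressure coefficient:
Ka = tan^2(45 - phi/2) = tan^2(34.0) = 0.454962
Compute active force:
Pa = 0.5 * Ka * gamma * H^2
Pa = 0.5 * 0.454962 * 19.1 * 7.9^2
Pa = 271.16 kN/m


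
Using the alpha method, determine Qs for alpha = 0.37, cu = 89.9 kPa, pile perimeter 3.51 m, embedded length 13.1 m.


Using Qs = alpha * cu * perimeter * L
Qs = 0.37 * 89.9 * 3.51 * 13.1
Qs = 1529.47 kN


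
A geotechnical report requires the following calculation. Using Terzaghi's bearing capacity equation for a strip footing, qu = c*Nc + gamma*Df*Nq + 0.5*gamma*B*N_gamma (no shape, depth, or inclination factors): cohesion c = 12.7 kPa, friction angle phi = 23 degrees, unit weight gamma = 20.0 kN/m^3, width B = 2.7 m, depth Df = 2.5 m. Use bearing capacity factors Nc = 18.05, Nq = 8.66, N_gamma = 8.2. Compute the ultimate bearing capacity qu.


Compute qu = c*Nc + gamma*Df*Nq + 0.5*gamma*B*N_gamma
Term 1: 12.7 * 18.05 = 229.235
Term 2: 20.0 * 2.5 * 8.66 = 433.0
Term 3: 0.5 * 20.0 * 2.7 * 8.2 = 221.4
qu = 229.235 + 433.0 + 221.4
qu = 883.64 kPa


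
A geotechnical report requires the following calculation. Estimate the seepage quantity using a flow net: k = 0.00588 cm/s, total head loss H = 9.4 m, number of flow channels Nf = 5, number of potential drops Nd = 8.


Convert k to m/s for unit consistency with H:
k = 0.00588 cm/s = 0.00588 / 100 m/s = 5.88e-05 m/s
Using q = k * H * Nf / Nd
Nf / Nd = 5 / 8 = 0.625
q = 5.88e-05 * 9.4 * 0.625
q = 0.0003455 m^3/s per m


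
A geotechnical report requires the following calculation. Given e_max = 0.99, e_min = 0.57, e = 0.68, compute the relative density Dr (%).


Using Dr = (e_max - e) / (e_max - e_min) * 100
e_max - e = 0.99 - 0.68 = 0.31
e_max - e_min = 0.99 - 0.57 = 0.42
Dr = 0.31 / 0.42 * 100
Dr = 73.81 %


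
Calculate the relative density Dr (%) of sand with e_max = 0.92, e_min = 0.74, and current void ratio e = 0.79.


Using Dr = (e_max - e) / (e_max - e_min) * 100
e_max - e = 0.92 - 0.79 = 0.13
e_max - e_min = 0.92 - 0.74 = 0.18
Dr = 0.13 / 0.18 * 100
Dr = 72.22 %


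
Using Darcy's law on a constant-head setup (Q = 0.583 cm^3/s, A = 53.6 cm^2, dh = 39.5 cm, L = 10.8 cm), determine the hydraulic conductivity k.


Compute hydraulic gradient:
i = dh / L = 39.5 / 10.8 = 3.65741
Then apply Darcy's law:
k = Q / (A * i)
k = 0.583 / (53.6 * 3.65741)
k = 0.583 / 196.037
k = 0.002974 cm/s


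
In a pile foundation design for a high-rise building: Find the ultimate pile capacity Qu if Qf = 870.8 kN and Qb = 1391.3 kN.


Using Qu = Qf + Qb
Qu = 870.8 + 1391.3
Qu = 2262.1 kN


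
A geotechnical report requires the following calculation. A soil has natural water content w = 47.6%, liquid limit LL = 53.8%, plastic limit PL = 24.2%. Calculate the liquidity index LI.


Result: 0.791

Derivation:
First compute the plasticity index:
PI = LL - PL = 53.8 - 24.2 = 29.6
Then compute the liquidity index:
LI = (w - PL) / PI
LI = (47.6 - 24.2) / 29.6
LI = 0.791


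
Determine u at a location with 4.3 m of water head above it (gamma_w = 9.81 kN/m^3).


Using u = gamma_w * h_w
u = 9.81 * 4.3
u = 42.18 kPa


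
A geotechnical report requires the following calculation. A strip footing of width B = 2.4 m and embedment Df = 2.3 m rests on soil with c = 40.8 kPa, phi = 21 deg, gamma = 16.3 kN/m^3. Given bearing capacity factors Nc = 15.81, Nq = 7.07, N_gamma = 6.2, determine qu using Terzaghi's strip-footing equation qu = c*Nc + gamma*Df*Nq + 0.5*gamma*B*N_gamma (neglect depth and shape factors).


Compute qu = c*Nc + gamma*Df*Nq + 0.5*gamma*B*N_gamma
Term 1: 40.8 * 15.81 = 645.048
Term 2: 16.3 * 2.3 * 7.07 = 265.0543
Term 3: 0.5 * 16.3 * 2.4 * 6.2 = 121.272
qu = 645.048 + 265.0543 + 121.272
qu = 1031.37 kPa


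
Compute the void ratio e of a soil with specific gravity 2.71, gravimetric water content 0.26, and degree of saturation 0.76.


Result: 0.9271

Derivation:
Using the relation e = Gs * w / S
e = 2.71 * 0.26 / 0.76
e = 0.9271


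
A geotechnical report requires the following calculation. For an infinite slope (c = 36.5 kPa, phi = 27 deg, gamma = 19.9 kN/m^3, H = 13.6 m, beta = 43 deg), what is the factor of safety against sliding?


Using Fs = c / (gamma*H*sin(beta)*cos(beta)) + tan(phi)/tan(beta)
Cohesion contribution = 36.5 / (19.9*13.6*sin(43)*cos(43))
Cohesion contribution = 0.27039
Friction contribution = tan(27)/tan(43) = 0.546399
Fs = 0.27039 + 0.546399
Fs = 0.817


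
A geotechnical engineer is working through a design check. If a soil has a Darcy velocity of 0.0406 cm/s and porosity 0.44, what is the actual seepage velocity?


Using v_s = v_d / n
v_s = 0.0406 / 0.44
v_s = 0.09227 cm/s


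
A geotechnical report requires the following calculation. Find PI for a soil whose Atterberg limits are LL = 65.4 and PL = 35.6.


Using PI = LL - PL
PI = 65.4 - 35.6
PI = 29.8


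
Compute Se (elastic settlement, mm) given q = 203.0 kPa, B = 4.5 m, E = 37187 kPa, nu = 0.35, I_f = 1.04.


Result: 22.418 mm

Derivation:
Using Se = q * B * (1 - nu^2) * I_f / E
1 - nu^2 = 1 - 0.35^2 = 0.8775
Se = 203.0 * 4.5 * 0.8775 * 1.04 / 37187
Se = 0.022418 m
Convert to mm: Se = 0.022418 * 1000 = 22.418 mm


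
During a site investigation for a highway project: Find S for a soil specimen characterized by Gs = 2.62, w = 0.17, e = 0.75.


Using S = Gs * w / e
S = 2.62 * 0.17 / 0.75
S = 0.5939


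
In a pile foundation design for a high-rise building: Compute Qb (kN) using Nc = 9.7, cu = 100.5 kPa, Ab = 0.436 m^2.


Using Qb = Nc * cu * Ab
Qb = 9.7 * 100.5 * 0.436
Qb = 425.03 kN


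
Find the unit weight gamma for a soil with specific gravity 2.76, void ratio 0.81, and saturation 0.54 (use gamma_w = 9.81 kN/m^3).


Using gamma = gamma_w * (Gs + S*e) / (1 + e)
Numerator: Gs + S*e = 2.76 + 0.54*0.81 = 3.1974
Denominator: 1 + e = 1 + 0.81 = 1.81
gamma = 9.81 * 3.1974 / 1.81
gamma = 17.33 kN/m^3


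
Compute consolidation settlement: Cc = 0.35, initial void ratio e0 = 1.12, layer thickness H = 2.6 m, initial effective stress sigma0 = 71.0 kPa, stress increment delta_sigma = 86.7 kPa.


Using Sc = Cc * H / (1 + e0) * log10((sigma0 + delta_sigma) / sigma0)
Stress ratio = (71.0 + 86.7) / 71.0 = 2.22113
log10(2.22113) = 0.346573
Cc * H / (1 + e0) = 0.35 * 2.6 / (1 + 1.12) = 0.429245
Sc = 0.429245 * 0.346573
Sc = 0.1488 m


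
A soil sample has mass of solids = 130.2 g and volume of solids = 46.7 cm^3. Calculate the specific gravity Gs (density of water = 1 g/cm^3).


Using Gs = m_s / (V_s * rho_w)
Since rho_w = 1 g/cm^3:
Gs = 130.2 / 46.7
Gs = 2.788


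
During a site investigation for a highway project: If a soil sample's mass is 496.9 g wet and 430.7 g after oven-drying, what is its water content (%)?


Result: 15.37 %

Derivation:
Using w = (m_wet - m_dry) / m_dry * 100
m_wet - m_dry = 496.9 - 430.7 = 66.2 g
w = 66.2 / 430.7 * 100
w = 15.37 %


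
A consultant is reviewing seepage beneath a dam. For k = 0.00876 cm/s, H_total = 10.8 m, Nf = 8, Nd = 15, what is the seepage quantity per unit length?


Convert k to m/s for unit consistency with H:
k = 0.00876 cm/s = 0.00876 / 100 m/s = 8.76e-05 m/s
Using q = k * H * Nf / Nd
Nf / Nd = 8 / 15 = 0.5333
q = 8.76e-05 * 10.8 * 0.5333
q = 0.0005046 m^3/s per m


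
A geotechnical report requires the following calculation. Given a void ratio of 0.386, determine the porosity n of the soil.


Using the relation n = e / (1 + e)
n = 0.386 / (1 + 0.386)
n = 0.386 / 1.386
n = 0.2785


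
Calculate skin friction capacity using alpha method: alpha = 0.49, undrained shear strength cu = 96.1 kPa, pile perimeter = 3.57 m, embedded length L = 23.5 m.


Using Qs = alpha * cu * perimeter * L
Qs = 0.49 * 96.1 * 3.57 * 23.5
Qs = 3950.53 kN


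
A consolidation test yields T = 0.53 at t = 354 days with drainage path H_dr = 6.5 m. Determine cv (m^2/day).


Using cv = T * H_dr^2 / t
H_dr^2 = 6.5^2 = 42.25
cv = 0.53 * 42.25 / 354
cv = 0.06326 m^2/day


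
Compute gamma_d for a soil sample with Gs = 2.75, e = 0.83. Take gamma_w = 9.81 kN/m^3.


Using gamma_d = Gs * gamma_w / (1 + e)
gamma_d = 2.75 * 9.81 / (1 + 0.83)
gamma_d = 2.75 * 9.81 / 1.83
gamma_d = 14.742 kN/m^3


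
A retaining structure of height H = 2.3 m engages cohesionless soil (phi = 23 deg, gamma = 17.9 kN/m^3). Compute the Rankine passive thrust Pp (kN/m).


Result: 108.07 kN/m

Derivation:
Compute passive earth pressure coefficient:
Kp = tan^2(45 + phi/2) = tan^2(56.5) = 2.282623
Compute passive force:
Pp = 0.5 * Kp * gamma * H^2
Pp = 0.5 * 2.282623 * 17.9 * 2.3^2
Pp = 108.07 kN/m


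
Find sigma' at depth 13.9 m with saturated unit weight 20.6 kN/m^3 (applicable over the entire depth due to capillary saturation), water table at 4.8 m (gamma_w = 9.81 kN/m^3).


Total stress = gamma_sat * depth
sigma = 20.6 * 13.9 = 286.34 kPa
Pore water pressure u = gamma_w * (depth - d_wt)
u = 9.81 * (13.9 - 4.8) = 89.271 kPa
Effective stress = sigma - u
sigma' = 286.34 - 89.271 = 197.07 kPa


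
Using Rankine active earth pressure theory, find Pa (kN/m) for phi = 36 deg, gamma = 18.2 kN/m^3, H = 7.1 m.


Compute active earth pressure coefficient:
Ka = tan^2(45 - phi/2) = tan^2(27.0) = 0.259616
Compute active force:
Pa = 0.5 * Ka * gamma * H^2
Pa = 0.5 * 0.259616 * 18.2 * 7.1^2
Pa = 119.09 kN/m


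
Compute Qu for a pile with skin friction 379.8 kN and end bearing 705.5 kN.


Using Qu = Qf + Qb
Qu = 379.8 + 705.5
Qu = 1085.3 kN


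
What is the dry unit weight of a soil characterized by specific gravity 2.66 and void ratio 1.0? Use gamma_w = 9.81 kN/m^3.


Using gamma_d = Gs * gamma_w / (1 + e)
gamma_d = 2.66 * 9.81 / (1 + 1.0)
gamma_d = 2.66 * 9.81 / 2.0
gamma_d = 13.047 kN/m^3


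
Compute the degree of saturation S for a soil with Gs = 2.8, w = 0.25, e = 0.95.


Using S = Gs * w / e
S = 2.8 * 0.25 / 0.95
S = 0.7368


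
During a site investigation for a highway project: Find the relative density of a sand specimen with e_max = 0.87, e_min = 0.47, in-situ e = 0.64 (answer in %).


Using Dr = (e_max - e) / (e_max - e_min) * 100
e_max - e = 0.87 - 0.64 = 0.23
e_max - e_min = 0.87 - 0.47 = 0.4
Dr = 0.23 / 0.4 * 100
Dr = 57.5 %


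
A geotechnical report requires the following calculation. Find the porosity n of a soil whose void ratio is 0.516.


Result: 0.3404

Derivation:
Using the relation n = e / (1 + e)
n = 0.516 / (1 + 0.516)
n = 0.516 / 1.516
n = 0.3404


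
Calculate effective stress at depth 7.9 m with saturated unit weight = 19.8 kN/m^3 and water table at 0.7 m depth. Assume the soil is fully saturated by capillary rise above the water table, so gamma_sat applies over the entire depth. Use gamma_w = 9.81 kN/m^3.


Total stress = gamma_sat * depth
sigma = 19.8 * 7.9 = 156.42 kPa
Pore water pressure u = gamma_w * (depth - d_wt)
u = 9.81 * (7.9 - 0.7) = 70.632 kPa
Effective stress = sigma - u
sigma' = 156.42 - 70.632 = 85.79 kPa


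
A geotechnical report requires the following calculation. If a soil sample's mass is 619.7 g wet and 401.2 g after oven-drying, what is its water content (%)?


Using w = (m_wet - m_dry) / m_dry * 100
m_wet - m_dry = 619.7 - 401.2 = 218.5 g
w = 218.5 / 401.2 * 100
w = 54.46 %


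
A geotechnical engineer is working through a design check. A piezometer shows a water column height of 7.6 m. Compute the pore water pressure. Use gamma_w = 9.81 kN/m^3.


Using u = gamma_w * h_w
u = 9.81 * 7.6
u = 74.56 kPa


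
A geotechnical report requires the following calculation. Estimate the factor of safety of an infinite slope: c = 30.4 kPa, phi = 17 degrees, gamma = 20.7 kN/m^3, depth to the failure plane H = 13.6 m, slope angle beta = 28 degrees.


Using Fs = c / (gamma*H*sin(beta)*cos(beta)) + tan(phi)/tan(beta)
Cohesion contribution = 30.4 / (20.7*13.6*sin(28)*cos(28))
Cohesion contribution = 0.260507
Friction contribution = tan(17)/tan(28) = 0.574996
Fs = 0.260507 + 0.574996
Fs = 0.836


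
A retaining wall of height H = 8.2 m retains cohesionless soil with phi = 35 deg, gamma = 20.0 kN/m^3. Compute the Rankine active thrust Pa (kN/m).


Compute active earth pressure coefficient:
Ka = tan^2(45 - phi/2) = tan^2(27.5) = 0.27099
Compute active force:
Pa = 0.5 * Ka * gamma * H^2
Pa = 0.5 * 0.27099 * 20.0 * 8.2^2
Pa = 182.21 kN/m


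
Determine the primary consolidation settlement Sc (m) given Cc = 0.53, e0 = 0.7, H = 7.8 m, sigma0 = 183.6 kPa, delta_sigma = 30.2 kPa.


Result: 0.1608 m

Derivation:
Using Sc = Cc * H / (1 + e0) * log10((sigma0 + delta_sigma) / sigma0)
Stress ratio = (183.6 + 30.2) / 183.6 = 1.16449
log10(1.16449) = 0.066135
Cc * H / (1 + e0) = 0.53 * 7.8 / (1 + 0.7) = 2.43176
Sc = 2.43176 * 0.066135
Sc = 0.1608 m


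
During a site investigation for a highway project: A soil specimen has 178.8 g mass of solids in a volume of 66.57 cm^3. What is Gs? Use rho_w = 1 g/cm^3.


Using Gs = m_s / (V_s * rho_w)
Since rho_w = 1 g/cm^3:
Gs = 178.8 / 66.57
Gs = 2.686


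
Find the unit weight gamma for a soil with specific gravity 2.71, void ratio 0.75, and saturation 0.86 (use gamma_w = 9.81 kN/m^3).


Using gamma = gamma_w * (Gs + S*e) / (1 + e)
Numerator: Gs + S*e = 2.71 + 0.86*0.75 = 3.355
Denominator: 1 + e = 1 + 0.75 = 1.75
gamma = 9.81 * 3.355 / 1.75
gamma = 18.807 kN/m^3


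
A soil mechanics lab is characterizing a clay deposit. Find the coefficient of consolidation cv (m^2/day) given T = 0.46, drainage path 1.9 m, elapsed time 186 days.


Using cv = T * H_dr^2 / t
H_dr^2 = 1.9^2 = 3.61
cv = 0.46 * 3.61 / 186
cv = 0.00893 m^2/day


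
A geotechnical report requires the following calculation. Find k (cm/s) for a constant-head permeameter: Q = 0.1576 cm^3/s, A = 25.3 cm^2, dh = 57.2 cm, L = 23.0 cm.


Result: 0.002505 cm/s

Derivation:
Compute hydraulic gradient:
i = dh / L = 57.2 / 23.0 = 2.48696
Then apply Darcy's law:
k = Q / (A * i)
k = 0.1576 / (25.3 * 2.48696)
k = 0.1576 / 62.92
k = 0.002505 cm/s


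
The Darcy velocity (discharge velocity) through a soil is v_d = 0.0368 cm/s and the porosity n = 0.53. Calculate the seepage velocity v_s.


Using v_s = v_d / n
v_s = 0.0368 / 0.53
v_s = 0.06943 cm/s


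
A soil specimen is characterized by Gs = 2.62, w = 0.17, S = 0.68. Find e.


Using the relation e = Gs * w / S
e = 2.62 * 0.17 / 0.68
e = 0.655


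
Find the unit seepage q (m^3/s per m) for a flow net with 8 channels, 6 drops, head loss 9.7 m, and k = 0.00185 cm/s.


Convert k to m/s for unit consistency with H:
k = 0.00185 cm/s = 0.00185 / 100 m/s = 1.85e-05 m/s
Using q = k * H * Nf / Nd
Nf / Nd = 8 / 6 = 1.3333
q = 1.85e-05 * 9.7 * 1.3333
q = 0.0002393 m^3/s per m


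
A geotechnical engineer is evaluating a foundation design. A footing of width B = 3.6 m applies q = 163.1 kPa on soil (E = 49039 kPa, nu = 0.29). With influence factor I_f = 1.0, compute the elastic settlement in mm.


Using Se = q * B * (1 - nu^2) * I_f / E
1 - nu^2 = 1 - 0.29^2 = 0.9159
Se = 163.1 * 3.6 * 0.9159 * 1.0 / 49039
Se = 0.010966 m
Convert to mm: Se = 0.010966 * 1000 = 10.966 mm


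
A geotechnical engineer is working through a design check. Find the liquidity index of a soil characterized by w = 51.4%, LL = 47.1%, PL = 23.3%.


Result: 1.181

Derivation:
First compute the plasticity index:
PI = LL - PL = 47.1 - 23.3 = 23.8
Then compute the liquidity index:
LI = (w - PL) / PI
LI = (51.4 - 23.3) / 23.8
LI = 1.181


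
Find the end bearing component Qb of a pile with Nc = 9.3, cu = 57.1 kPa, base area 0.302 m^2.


Using Qb = Nc * cu * Ab
Qb = 9.3 * 57.1 * 0.302
Qb = 160.37 kN


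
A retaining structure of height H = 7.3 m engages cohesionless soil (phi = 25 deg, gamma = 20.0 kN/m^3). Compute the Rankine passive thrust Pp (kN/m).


Compute passive earth pressure coefficient:
Kp = tan^2(45 + phi/2) = tan^2(57.5) = 2.463913
Compute passive force:
Pp = 0.5 * Kp * gamma * H^2
Pp = 0.5 * 2.463913 * 20.0 * 7.3^2
Pp = 1313.02 kN/m


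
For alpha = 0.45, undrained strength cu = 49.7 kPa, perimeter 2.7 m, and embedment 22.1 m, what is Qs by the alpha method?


Result: 1334.52 kN

Derivation:
Using Qs = alpha * cu * perimeter * L
Qs = 0.45 * 49.7 * 2.7 * 22.1
Qs = 1334.52 kN


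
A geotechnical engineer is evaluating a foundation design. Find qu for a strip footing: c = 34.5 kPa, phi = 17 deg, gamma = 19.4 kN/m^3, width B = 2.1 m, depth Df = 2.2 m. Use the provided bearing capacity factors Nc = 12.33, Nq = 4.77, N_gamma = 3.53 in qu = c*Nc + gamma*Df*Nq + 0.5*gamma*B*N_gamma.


Compute qu = c*Nc + gamma*Df*Nq + 0.5*gamma*B*N_gamma
Term 1: 34.5 * 12.33 = 425.385
Term 2: 19.4 * 2.2 * 4.77 = 203.5836
Term 3: 0.5 * 19.4 * 2.1 * 3.53 = 71.9061
qu = 425.385 + 203.5836 + 71.9061
qu = 700.87 kPa


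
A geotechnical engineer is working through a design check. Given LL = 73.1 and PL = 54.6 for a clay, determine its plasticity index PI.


Result: 18.5

Derivation:
Using PI = LL - PL
PI = 73.1 - 54.6
PI = 18.5


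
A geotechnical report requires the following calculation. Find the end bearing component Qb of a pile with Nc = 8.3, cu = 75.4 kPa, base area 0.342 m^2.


Using Qb = Nc * cu * Ab
Qb = 8.3 * 75.4 * 0.342
Qb = 214.03 kN


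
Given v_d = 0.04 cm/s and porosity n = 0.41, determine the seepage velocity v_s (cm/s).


Result: 0.09756 cm/s

Derivation:
Using v_s = v_d / n
v_s = 0.04 / 0.41
v_s = 0.09756 cm/s


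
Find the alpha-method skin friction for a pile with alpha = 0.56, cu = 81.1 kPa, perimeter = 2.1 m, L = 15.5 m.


Using Qs = alpha * cu * perimeter * L
Qs = 0.56 * 81.1 * 2.1 * 15.5
Qs = 1478.29 kN


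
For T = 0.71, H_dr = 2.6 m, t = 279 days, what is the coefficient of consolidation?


Result: 0.0172 m^2/day

Derivation:
Using cv = T * H_dr^2 / t
H_dr^2 = 2.6^2 = 6.76
cv = 0.71 * 6.76 / 279
cv = 0.0172 m^2/day


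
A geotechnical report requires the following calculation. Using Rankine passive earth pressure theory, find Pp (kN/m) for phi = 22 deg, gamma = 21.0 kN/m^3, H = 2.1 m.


Compute passive earth pressure coefficient:
Kp = tan^2(45 + phi/2) = tan^2(56.0) = 2.197987
Compute passive force:
Pp = 0.5 * Kp * gamma * H^2
Pp = 0.5 * 2.197987 * 21.0 * 2.1^2
Pp = 101.78 kN/m


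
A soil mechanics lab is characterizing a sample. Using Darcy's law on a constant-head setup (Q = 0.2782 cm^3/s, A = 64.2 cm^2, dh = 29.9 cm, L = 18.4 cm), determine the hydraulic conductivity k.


Compute hydraulic gradient:
i = dh / L = 29.9 / 18.4 = 1.625
Then apply Darcy's law:
k = Q / (A * i)
k = 0.2782 / (64.2 * 1.625)
k = 0.2782 / 104.325
k = 0.002667 cm/s


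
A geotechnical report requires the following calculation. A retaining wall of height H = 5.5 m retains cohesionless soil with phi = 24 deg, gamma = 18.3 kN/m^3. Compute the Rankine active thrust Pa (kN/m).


Result: 116.73 kN/m

Derivation:
Compute active earth pressure coefficient:
Ka = tan^2(45 - phi/2) = tan^2(33.0) = 0.42173
Compute active force:
Pa = 0.5 * Ka * gamma * H^2
Pa = 0.5 * 0.42173 * 18.3 * 5.5^2
Pa = 116.73 kN/m


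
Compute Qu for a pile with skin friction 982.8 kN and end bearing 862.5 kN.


Using Qu = Qf + Qb
Qu = 982.8 + 862.5
Qu = 1845.3 kN


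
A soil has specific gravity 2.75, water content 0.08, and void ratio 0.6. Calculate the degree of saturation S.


Using S = Gs * w / e
S = 2.75 * 0.08 / 0.6
S = 0.3667


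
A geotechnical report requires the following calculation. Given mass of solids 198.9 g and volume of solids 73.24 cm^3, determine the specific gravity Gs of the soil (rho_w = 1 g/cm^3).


Using Gs = m_s / (V_s * rho_w)
Since rho_w = 1 g/cm^3:
Gs = 198.9 / 73.24
Gs = 2.716


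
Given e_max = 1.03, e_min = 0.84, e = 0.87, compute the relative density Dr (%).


Using Dr = (e_max - e) / (e_max - e_min) * 100
e_max - e = 1.03 - 0.87 = 0.16
e_max - e_min = 1.03 - 0.84 = 0.19
Dr = 0.16 / 0.19 * 100
Dr = 84.21 %


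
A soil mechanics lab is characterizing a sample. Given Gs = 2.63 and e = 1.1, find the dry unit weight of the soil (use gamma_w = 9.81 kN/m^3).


Using gamma_d = Gs * gamma_w / (1 + e)
gamma_d = 2.63 * 9.81 / (1 + 1.1)
gamma_d = 2.63 * 9.81 / 2.1
gamma_d = 12.286 kN/m^3


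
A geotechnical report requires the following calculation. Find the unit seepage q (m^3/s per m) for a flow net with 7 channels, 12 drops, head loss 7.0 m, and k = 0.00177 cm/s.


Convert k to m/s for unit consistency with H:
k = 0.00177 cm/s = 0.00177 / 100 m/s = 1.77e-05 m/s
Using q = k * H * Nf / Nd
Nf / Nd = 7 / 12 = 0.5833
q = 1.77e-05 * 7.0 * 0.5833
q = 7.227e-05 m^3/s per m


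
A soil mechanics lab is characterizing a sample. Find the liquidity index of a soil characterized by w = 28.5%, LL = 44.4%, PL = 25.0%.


First compute the plasticity index:
PI = LL - PL = 44.4 - 25.0 = 19.4
Then compute the liquidity index:
LI = (w - PL) / PI
LI = (28.5 - 25.0) / 19.4
LI = 0.18


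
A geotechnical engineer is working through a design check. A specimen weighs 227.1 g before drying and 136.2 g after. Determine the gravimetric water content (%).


Using w = (m_wet - m_dry) / m_dry * 100
m_wet - m_dry = 227.1 - 136.2 = 90.9 g
w = 90.9 / 136.2 * 100
w = 66.74 %


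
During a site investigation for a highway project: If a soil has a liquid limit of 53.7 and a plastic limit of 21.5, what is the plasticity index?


Using PI = LL - PL
PI = 53.7 - 21.5
PI = 32.2


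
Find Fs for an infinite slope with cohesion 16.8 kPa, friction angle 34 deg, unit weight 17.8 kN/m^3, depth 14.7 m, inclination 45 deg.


Using Fs = c / (gamma*H*sin(beta)*cos(beta)) + tan(phi)/tan(beta)
Cohesion contribution = 16.8 / (17.8*14.7*sin(45)*cos(45))
Cohesion contribution = 0.128411
Friction contribution = tan(34)/tan(45) = 0.674509
Fs = 0.128411 + 0.674509
Fs = 0.803


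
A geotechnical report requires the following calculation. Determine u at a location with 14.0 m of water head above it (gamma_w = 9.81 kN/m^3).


Using u = gamma_w * h_w
u = 9.81 * 14.0
u = 137.34 kPa


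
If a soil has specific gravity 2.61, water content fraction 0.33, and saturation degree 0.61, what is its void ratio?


Using the relation e = Gs * w / S
e = 2.61 * 0.33 / 0.61
e = 1.412


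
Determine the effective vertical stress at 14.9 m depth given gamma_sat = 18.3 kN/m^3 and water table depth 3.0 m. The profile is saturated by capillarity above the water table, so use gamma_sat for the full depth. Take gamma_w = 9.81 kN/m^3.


Total stress = gamma_sat * depth
sigma = 18.3 * 14.9 = 272.67 kPa
Pore water pressure u = gamma_w * (depth - d_wt)
u = 9.81 * (14.9 - 3.0) = 116.739 kPa
Effective stress = sigma - u
sigma' = 272.67 - 116.739 = 155.93 kPa


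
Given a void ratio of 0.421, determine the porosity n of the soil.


Using the relation n = e / (1 + e)
n = 0.421 / (1 + 0.421)
n = 0.421 / 1.421
n = 0.2963


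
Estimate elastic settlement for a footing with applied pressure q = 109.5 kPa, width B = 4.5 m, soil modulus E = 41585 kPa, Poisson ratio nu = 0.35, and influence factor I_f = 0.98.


Result: 10.19 mm

Derivation:
Using Se = q * B * (1 - nu^2) * I_f / E
1 - nu^2 = 1 - 0.35^2 = 0.8775
Se = 109.5 * 4.5 * 0.8775 * 0.98 / 41585
Se = 0.010190 m
Convert to mm: Se = 0.010190 * 1000 = 10.19 mm


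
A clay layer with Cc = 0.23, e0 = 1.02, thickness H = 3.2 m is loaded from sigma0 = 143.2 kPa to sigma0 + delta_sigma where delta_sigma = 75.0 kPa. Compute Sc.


Result: 0.0666 m

Derivation:
Using Sc = Cc * H / (1 + e0) * log10((sigma0 + delta_sigma) / sigma0)
Stress ratio = (143.2 + 75.0) / 143.2 = 1.52374
log10(1.52374) = 0.182912
Cc * H / (1 + e0) = 0.23 * 3.2 / (1 + 1.02) = 0.364356
Sc = 0.364356 * 0.182912
Sc = 0.0666 m


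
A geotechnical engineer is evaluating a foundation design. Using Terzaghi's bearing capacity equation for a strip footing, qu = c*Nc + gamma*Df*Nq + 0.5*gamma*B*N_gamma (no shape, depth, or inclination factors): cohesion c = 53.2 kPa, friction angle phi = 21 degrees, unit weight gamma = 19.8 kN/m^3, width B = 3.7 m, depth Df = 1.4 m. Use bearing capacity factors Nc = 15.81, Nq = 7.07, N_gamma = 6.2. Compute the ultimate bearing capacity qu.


Compute qu = c*Nc + gamma*Df*Nq + 0.5*gamma*B*N_gamma
Term 1: 53.2 * 15.81 = 841.092
Term 2: 19.8 * 1.4 * 7.07 = 195.9804
Term 3: 0.5 * 19.8 * 3.7 * 6.2 = 227.106
qu = 841.092 + 195.9804 + 227.106
qu = 1264.18 kPa


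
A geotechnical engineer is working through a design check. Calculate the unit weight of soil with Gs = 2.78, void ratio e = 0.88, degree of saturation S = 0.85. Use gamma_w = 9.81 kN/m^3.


Using gamma = gamma_w * (Gs + S*e) / (1 + e)
Numerator: Gs + S*e = 2.78 + 0.85*0.88 = 3.528
Denominator: 1 + e = 1 + 0.88 = 1.88
gamma = 9.81 * 3.528 / 1.88
gamma = 18.409 kN/m^3


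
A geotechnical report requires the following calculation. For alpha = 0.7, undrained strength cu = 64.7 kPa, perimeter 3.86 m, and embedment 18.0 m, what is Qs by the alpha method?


Using Qs = alpha * cu * perimeter * L
Qs = 0.7 * 64.7 * 3.86 * 18.0
Qs = 3146.75 kN


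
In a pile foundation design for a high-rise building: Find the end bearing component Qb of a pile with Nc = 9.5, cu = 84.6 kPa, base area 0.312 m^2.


Using Qb = Nc * cu * Ab
Qb = 9.5 * 84.6 * 0.312
Qb = 250.75 kN


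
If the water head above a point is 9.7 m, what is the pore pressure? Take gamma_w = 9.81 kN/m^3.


Result: 95.16 kPa

Derivation:
Using u = gamma_w * h_w
u = 9.81 * 9.7
u = 95.16 kPa


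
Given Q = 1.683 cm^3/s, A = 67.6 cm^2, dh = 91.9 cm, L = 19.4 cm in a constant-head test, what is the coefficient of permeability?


Compute hydraulic gradient:
i = dh / L = 91.9 / 19.4 = 4.73711
Then apply Darcy's law:
k = Q / (A * i)
k = 1.683 / (67.6 * 4.73711)
k = 1.683 / 320.229
k = 0.005256 cm/s


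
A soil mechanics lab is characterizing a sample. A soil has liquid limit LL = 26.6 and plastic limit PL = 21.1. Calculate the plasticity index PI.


Using PI = LL - PL
PI = 26.6 - 21.1
PI = 5.5


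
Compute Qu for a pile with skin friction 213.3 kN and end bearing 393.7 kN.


Using Qu = Qf + Qb
Qu = 213.3 + 393.7
Qu = 607.0 kN


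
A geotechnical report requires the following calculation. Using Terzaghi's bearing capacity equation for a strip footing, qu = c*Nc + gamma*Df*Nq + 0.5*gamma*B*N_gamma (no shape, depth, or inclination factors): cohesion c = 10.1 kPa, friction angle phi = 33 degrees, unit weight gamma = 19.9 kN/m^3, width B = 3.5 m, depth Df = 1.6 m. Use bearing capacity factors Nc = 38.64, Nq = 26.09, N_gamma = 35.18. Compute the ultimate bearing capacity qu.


Compute qu = c*Nc + gamma*Df*Nq + 0.5*gamma*B*N_gamma
Term 1: 10.1 * 38.64 = 390.264
Term 2: 19.9 * 1.6 * 26.09 = 830.7056
Term 3: 0.5 * 19.9 * 3.5 * 35.18 = 1225.1435
qu = 390.264 + 830.7056 + 1225.1435
qu = 2446.11 kPa


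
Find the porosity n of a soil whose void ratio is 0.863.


Using the relation n = e / (1 + e)
n = 0.863 / (1 + 0.863)
n = 0.863 / 1.863
n = 0.4632


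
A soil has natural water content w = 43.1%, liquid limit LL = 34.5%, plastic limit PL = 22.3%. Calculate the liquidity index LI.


First compute the plasticity index:
PI = LL - PL = 34.5 - 22.3 = 12.2
Then compute the liquidity index:
LI = (w - PL) / PI
LI = (43.1 - 22.3) / 12.2
LI = 1.705


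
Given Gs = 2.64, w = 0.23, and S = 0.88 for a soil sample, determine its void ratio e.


Using the relation e = Gs * w / S
e = 2.64 * 0.23 / 0.88
e = 0.69


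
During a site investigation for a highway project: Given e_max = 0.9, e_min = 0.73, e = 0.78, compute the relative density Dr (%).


Result: 70.59 %

Derivation:
Using Dr = (e_max - e) / (e_max - e_min) * 100
e_max - e = 0.9 - 0.78 = 0.12
e_max - e_min = 0.9 - 0.73 = 0.17
Dr = 0.12 / 0.17 * 100
Dr = 70.59 %


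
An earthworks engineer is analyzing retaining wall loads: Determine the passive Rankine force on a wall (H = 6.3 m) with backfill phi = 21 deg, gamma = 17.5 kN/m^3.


Compute passive earth pressure coefficient:
Kp = tan^2(45 + phi/2) = tan^2(55.5) = 2.117051
Compute passive force:
Pp = 0.5 * Kp * gamma * H^2
Pp = 0.5 * 2.117051 * 17.5 * 6.3^2
Pp = 735.23 kN/m


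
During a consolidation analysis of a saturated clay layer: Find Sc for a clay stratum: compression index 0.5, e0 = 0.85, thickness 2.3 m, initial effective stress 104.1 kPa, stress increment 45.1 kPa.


Using Sc = Cc * H / (1 + e0) * log10((sigma0 + delta_sigma) / sigma0)
Stress ratio = (104.1 + 45.1) / 104.1 = 1.43324
log10(1.43324) = 0.156318
Cc * H / (1 + e0) = 0.5 * 2.3 / (1 + 0.85) = 0.621622
Sc = 0.621622 * 0.156318
Sc = 0.0972 m


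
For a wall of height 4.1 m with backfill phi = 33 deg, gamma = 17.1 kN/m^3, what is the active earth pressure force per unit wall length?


Result: 42.37 kN/m

Derivation:
Compute active earth pressure coefficient:
Ka = tan^2(45 - phi/2) = tan^2(28.5) = 0.294801
Compute active force:
Pa = 0.5 * Ka * gamma * H^2
Pa = 0.5 * 0.294801 * 17.1 * 4.1^2
Pa = 42.37 kN/m


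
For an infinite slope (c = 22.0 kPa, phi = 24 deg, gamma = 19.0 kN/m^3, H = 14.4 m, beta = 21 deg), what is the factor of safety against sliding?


Using Fs = c / (gamma*H*sin(beta)*cos(beta)) + tan(phi)/tan(beta)
Cohesion contribution = 22.0 / (19.0*14.4*sin(21)*cos(21))
Cohesion contribution = 0.24034
Friction contribution = tan(24)/tan(21) = 1.15986
Fs = 0.24034 + 1.15986
Fs = 1.4


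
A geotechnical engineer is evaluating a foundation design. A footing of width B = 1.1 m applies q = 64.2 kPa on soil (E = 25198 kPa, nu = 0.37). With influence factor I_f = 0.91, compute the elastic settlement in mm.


Using Se = q * B * (1 - nu^2) * I_f / E
1 - nu^2 = 1 - 0.37^2 = 0.8631
Se = 64.2 * 1.1 * 0.8631 * 0.91 / 25198
Se = 0.002201 m
Convert to mm: Se = 0.002201 * 1000 = 2.201 mm


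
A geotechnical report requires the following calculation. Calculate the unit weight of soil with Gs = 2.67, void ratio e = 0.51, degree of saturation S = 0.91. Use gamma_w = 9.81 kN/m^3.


Result: 20.361 kN/m^3

Derivation:
Using gamma = gamma_w * (Gs + S*e) / (1 + e)
Numerator: Gs + S*e = 2.67 + 0.91*0.51 = 3.1341
Denominator: 1 + e = 1 + 0.51 = 1.51
gamma = 9.81 * 3.1341 / 1.51
gamma = 20.361 kN/m^3


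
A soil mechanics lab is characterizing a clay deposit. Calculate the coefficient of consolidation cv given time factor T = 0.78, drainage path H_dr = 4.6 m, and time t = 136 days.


Result: 0.12136 m^2/day

Derivation:
Using cv = T * H_dr^2 / t
H_dr^2 = 4.6^2 = 21.16
cv = 0.78 * 21.16 / 136
cv = 0.12136 m^2/day


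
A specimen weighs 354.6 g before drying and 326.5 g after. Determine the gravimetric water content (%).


Using w = (m_wet - m_dry) / m_dry * 100
m_wet - m_dry = 354.6 - 326.5 = 28.1 g
w = 28.1 / 326.5 * 100
w = 8.61 %


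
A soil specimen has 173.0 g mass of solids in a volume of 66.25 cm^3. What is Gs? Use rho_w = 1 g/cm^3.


Using Gs = m_s / (V_s * rho_w)
Since rho_w = 1 g/cm^3:
Gs = 173.0 / 66.25
Gs = 2.611


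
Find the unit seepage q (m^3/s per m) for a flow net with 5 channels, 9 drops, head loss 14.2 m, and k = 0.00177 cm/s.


Convert k to m/s for unit consistency with H:
k = 0.00177 cm/s = 0.00177 / 100 m/s = 1.77e-05 m/s
Using q = k * H * Nf / Nd
Nf / Nd = 5 / 9 = 0.5556
q = 1.77e-05 * 14.2 * 0.5556
q = 0.0001396 m^3/s per m


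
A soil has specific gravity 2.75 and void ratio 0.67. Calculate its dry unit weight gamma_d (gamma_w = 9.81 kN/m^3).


Using gamma_d = Gs * gamma_w / (1 + e)
gamma_d = 2.75 * 9.81 / (1 + 0.67)
gamma_d = 2.75 * 9.81 / 1.67
gamma_d = 16.154 kN/m^3


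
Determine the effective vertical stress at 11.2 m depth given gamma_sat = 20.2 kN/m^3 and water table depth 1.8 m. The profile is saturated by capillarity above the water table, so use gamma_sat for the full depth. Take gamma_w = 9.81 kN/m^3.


Total stress = gamma_sat * depth
sigma = 20.2 * 11.2 = 226.24 kPa
Pore water pressure u = gamma_w * (depth - d_wt)
u = 9.81 * (11.2 - 1.8) = 92.214 kPa
Effective stress = sigma - u
sigma' = 226.24 - 92.214 = 134.03 kPa


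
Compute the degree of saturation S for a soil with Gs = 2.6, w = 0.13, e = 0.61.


Result: 0.5541

Derivation:
Using S = Gs * w / e
S = 2.6 * 0.13 / 0.61
S = 0.5541


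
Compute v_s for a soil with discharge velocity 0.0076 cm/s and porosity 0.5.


Using v_s = v_d / n
v_s = 0.0076 / 0.5
v_s = 0.0152 cm/s


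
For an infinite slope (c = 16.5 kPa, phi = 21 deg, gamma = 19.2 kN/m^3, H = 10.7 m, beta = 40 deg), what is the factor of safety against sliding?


Using Fs = c / (gamma*H*sin(beta)*cos(beta)) + tan(phi)/tan(beta)
Cohesion contribution = 16.5 / (19.2*10.7*sin(40)*cos(40))
Cohesion contribution = 0.163109
Friction contribution = tan(21)/tan(40) = 0.457471
Fs = 0.163109 + 0.457471
Fs = 0.621


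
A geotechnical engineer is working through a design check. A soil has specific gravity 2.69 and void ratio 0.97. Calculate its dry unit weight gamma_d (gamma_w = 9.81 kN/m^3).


Using gamma_d = Gs * gamma_w / (1 + e)
gamma_d = 2.69 * 9.81 / (1 + 0.97)
gamma_d = 2.69 * 9.81 / 1.97
gamma_d = 13.395 kN/m^3
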